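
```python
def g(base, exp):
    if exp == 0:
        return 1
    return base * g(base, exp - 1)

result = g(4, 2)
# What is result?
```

g(4, 2) = 4 * 4 = 16

Answer: 16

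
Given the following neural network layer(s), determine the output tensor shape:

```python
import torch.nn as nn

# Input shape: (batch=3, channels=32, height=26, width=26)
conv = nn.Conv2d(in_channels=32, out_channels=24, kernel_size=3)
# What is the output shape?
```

Input: (3, 32, 26, 26) -> Output: (3, 24, 24, 24)

Answer: (3, 24, 24, 24)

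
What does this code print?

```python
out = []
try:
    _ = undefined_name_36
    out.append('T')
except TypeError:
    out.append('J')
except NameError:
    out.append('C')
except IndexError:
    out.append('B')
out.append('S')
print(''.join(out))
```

Execution trace: 'C' (except NameError) → 'S' (after the try/except). Output: CS

Answer: CS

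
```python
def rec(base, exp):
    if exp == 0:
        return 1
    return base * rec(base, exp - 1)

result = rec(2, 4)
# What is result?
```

rec(2, 4) = 2 * 2 * 2 * 2 = 16

Answer: 16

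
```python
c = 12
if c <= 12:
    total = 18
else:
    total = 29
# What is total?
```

Trace:
`c = 12` → c = 12
`if c <= 12: ...` → c <= 12 is True → total = 18
So total = 18

Answer: 18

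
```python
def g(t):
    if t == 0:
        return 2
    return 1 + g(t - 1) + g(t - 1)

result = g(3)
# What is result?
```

g(t) = 1 + 2·g(t-1), g(0)=2. Closed form: (2+1)·2^3 - 1 = 23.

Answer: 23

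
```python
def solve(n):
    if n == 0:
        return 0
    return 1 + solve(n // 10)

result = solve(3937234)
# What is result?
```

Count of digits of 3937234: 7

Answer: 7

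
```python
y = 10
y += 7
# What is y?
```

Trace:
`y = 10` → y = 10
`y += 7` → y = 17
So y = 17

Answer: 17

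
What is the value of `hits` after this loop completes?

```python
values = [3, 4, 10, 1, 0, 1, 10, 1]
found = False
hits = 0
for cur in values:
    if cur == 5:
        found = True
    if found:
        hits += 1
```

Count elements after first 5 in [3, 4, 10, 1, 0, 1, 10, 1]
`hits` takes the values: 0

Answer: 0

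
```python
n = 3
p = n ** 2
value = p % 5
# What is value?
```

Trace:
`n = 3` → n = 3
`p = n ** 2` → p = 9
`value = p % 5` → value = 4
So value = 4

Answer: 4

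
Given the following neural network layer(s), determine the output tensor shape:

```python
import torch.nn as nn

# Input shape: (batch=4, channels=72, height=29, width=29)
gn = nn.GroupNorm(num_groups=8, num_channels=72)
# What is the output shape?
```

Input: (4, 72, 29, 29) -> Output: (4, 72, 29, 29)

Answer: (4, 72, 29, 29)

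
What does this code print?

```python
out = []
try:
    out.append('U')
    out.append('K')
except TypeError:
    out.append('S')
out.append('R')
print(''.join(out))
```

Execution trace: 'U' (try body) → 'K' (try body, no exception) → 'R' (after the try/except). Output: UKR

Answer: UKR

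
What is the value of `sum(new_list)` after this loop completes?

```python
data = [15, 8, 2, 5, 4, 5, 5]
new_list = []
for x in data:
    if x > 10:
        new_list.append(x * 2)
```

Sum of doubled values > 10
`new_list` takes the values: [] → [30]
So `sum(new_list)` = 30

Answer: 30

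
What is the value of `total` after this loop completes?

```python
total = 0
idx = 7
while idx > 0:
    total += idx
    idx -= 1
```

Sum 7 down to 1
`total` takes the values: 0 → 7 → 13 → 18 → 22 → 25 → 27 → 28

Answer: 28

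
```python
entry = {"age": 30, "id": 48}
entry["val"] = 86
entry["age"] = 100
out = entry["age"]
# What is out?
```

Trace:
`entry = {"age": 30, "id": 48}` → entry = {'age': 30, 'id': 48}
`entry["val"] = 86` → entry = {'age': 30, 'id': 48, 'val': 86}
`entry["age"] = 100` → entry = {'age': 100, 'id': 48, 'val': 86}
`out = entry["age"]` → out = 100
So out = 100

Answer: 100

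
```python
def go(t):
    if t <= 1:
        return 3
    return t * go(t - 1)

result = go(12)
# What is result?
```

go(12) = 12 * 11 * 10 * 9 * 8 * 7 * 6 * 5 * 4 * 3 * 2 * 3 = 1437004800

Answer: 1437004800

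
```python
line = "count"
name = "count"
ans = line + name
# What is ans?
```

Trace:
`line = "count"` → line = 'count'
`name = "count"` → name = 'count'
`ans = line + name` → ans = 'countcount'
So ans = 'countcount'

Answer: 'countcount'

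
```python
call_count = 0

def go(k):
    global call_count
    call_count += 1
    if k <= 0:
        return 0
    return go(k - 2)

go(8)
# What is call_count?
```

Linear recursion stepping by 2: 5 calls from k=8 down to ≤0.

Answer: 5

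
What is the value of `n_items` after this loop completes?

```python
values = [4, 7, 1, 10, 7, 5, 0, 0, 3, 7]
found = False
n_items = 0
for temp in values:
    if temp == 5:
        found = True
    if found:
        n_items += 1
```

Count elements after first 5 in [4, 7, 1, 10, 7, 5, 0, 0, 3, 7]
`n_items` takes the values: 0 → 1 → 2 → 3 → 4 → 5

Answer: 5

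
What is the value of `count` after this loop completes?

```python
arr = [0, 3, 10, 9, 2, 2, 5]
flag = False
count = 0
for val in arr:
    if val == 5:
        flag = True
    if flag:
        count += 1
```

Count elements after first 5 in [0, 3, 10, 9, 2, 2, 5]
`count` takes the values: 0 → 1

Answer: 1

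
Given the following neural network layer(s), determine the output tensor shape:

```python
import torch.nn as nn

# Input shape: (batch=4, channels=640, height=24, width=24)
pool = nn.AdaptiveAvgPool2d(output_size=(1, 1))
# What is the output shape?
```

Input: (4, 640, 24, 24) -> Output: (4, 640, 1, 1)

Answer: (4, 640, 1, 1)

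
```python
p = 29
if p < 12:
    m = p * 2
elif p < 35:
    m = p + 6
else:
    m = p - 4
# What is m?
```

Trace:
`p = 29` → p = 29
`if p < 12: ...` → p < 12 is False, p < 35 is True → m = 35
So m = 35

Answer: 35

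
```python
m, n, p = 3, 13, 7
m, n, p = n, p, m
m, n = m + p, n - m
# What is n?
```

Trace:
`m, n, p = 3, 13, 7` → m = 3; n = 13; p = 7
`m, n, p = n, p, m` → m = 13; n = 7; p = 3
`m, n = m + p, n - m` → m = 16; n = -6
So n = -6

Answer: -6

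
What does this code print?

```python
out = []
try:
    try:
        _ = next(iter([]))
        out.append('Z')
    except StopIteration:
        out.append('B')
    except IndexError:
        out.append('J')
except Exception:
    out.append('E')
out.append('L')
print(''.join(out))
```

Execution trace: 'B' (inner except StopIteration) → 'L' (after the try/except). Output: BL

Answer: BL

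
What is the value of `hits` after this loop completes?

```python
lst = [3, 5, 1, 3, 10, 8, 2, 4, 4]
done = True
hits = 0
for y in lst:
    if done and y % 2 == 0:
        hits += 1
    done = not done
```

Count even values at even positions
`hits` takes the values: 0 → 1 → 2 → 3

Answer: 3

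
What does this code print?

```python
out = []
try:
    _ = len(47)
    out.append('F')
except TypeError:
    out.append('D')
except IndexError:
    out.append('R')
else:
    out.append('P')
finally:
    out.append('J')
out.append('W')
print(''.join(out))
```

Execution trace: 'D' (except TypeError) → 'J' (finally) → 'W' (after the try/except). Output: DJW

Answer: DJW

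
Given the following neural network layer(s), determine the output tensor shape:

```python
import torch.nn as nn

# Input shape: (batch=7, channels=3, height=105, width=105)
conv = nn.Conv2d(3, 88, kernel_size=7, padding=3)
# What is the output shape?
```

Input: (7, 3, 105, 105) -> Output: (7, 88, 105, 105)

Answer: (7, 88, 105, 105)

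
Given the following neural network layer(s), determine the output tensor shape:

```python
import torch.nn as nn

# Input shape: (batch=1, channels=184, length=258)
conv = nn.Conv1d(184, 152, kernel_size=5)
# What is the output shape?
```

Input: (1, 184, 258) -> Output: (1, 152, 254)

Answer: (1, 152, 254)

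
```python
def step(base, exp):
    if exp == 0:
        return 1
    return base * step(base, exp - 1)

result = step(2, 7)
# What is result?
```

step(2, 7) = 2 * 2 * 2 * 2 * 2 * 2 * 2 = 128

Answer: 128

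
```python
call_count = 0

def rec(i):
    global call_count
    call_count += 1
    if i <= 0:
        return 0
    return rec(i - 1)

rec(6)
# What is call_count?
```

Linear recursion stepping by 1: 7 calls from i=6 down to ≤0.

Answer: 7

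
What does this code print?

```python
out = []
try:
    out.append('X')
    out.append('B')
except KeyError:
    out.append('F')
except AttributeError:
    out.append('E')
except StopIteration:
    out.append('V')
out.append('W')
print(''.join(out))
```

Execution trace: 'X' (try body) → 'B' (try body, no exception) → 'W' (after the try/except). Output: XBW

Answer: XBW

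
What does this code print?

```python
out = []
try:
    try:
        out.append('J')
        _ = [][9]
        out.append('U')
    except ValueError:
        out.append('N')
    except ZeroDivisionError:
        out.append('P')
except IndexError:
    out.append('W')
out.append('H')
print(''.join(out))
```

Execution trace: 'J' (try body) → 'W' (outer except IndexError) → 'H' (after the try/except). Output: JWH

Answer: JWH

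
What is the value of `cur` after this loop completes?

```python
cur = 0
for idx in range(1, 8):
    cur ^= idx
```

XOR of 1 to 7
`cur` takes the values: 0 → 1 → 3 → 0 → 4 → 1 → 7 → 0

Answer: 0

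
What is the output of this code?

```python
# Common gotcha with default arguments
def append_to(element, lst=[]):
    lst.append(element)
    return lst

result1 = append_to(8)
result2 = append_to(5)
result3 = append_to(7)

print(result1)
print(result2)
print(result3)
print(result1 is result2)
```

Key concept: mutable default argument gotcha.
Step by step:
`result1 = append_to(8)` → result1 = [8]
`result2 = append_to(5)` → result1 = [8, 5] (same object as result2); result2 = [8, 5] (same object as result1)
`result3 = append_to(7)` → result1 = [8, 5, 7] (same object as result2, result3); result2 = [8, 5, 7] (same object as result1, result3); result3 = [8, 5, 7] (same object as result1, result2)
`print(result1)` → prints [8, 5, 7]
`print(result2)` → prints [8, 5, 7]
`print(result3)` → prints [8, 5, 7]
`print(result1 is result2)` → prints True

Answer:
[8, 5, 7]
[8, 5, 7]
[8, 5, 7]
True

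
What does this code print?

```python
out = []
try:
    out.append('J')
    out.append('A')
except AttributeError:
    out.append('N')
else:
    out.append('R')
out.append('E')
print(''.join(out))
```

Execution trace: 'J' (try body) → 'A' (try body, no exception) → 'R' (else) → 'E' (after the try/except). Output: JARE

Answer: JARE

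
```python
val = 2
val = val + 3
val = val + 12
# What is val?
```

Trace:
`val = 2` → val = 2
`val = val + 3` → val = 5
`val = val + 12` → val = 17
So val = 17

Answer: 17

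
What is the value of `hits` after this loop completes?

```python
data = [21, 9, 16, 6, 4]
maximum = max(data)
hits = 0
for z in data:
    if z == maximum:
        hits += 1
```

Count of max value 21 in [21, 9, 16, 6, 4]
`hits` takes the values: 0 → 1

Answer: 1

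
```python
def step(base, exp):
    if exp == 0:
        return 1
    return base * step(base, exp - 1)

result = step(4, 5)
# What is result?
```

step(4, 5) = 4 * 4 * 4 * 4 * 4 = 1024

Answer: 1024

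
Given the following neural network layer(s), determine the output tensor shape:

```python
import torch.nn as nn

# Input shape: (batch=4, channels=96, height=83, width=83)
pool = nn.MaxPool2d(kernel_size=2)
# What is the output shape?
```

Input: (4, 96, 83, 83) -> Output: (4, 96, 41, 41)

Answer: (4, 96, 41, 41)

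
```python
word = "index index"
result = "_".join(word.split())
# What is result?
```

Trace:
`word = "index index"` → word = 'index index'
`result = "_".join(word.split())` → result = 'index_index'
So result = 'index_index'

Answer: 'index_index'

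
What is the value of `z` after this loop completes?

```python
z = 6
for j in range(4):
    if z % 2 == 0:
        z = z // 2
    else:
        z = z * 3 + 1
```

Collatz-style transformation from 6
`z` takes the values: 6 → 3 → 10 → 5 → 16

Answer: 16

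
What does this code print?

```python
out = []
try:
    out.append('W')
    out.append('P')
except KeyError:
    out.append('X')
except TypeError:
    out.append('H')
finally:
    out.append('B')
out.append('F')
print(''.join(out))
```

Execution trace: 'W' (try body) → 'P' (try body, no exception) → 'B' (finally) → 'F' (after the try/except). Output: WPBF

Answer: WPBF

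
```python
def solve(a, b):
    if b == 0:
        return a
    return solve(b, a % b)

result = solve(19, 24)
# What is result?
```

solve(19, 24) -> solve(24, 19) -> solve(19, 5) -> solve(5, 4) -> solve(4, 1) -> solve(1, 0) -> 1

Answer: 1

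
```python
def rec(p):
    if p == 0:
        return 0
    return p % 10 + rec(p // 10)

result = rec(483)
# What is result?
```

Sum of digits of 483: 3 + 8 + 4 = 15

Answer: 15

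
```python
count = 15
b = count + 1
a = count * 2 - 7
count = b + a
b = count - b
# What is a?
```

Trace:
`count = 15` → count = 15
`b = count + 1` → b = 16
`a = count * 2 - 7` → a = 23
`count = b + a` → count = 39
`b = count - b` → b = 23
So a = 23

Answer: 23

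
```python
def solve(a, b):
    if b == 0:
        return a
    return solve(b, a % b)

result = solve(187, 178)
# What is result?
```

solve(187, 178) -> solve(178, 9) -> solve(9, 7) -> solve(7, 2) -> solve(2, 1) -> solve(1, 0) -> 1

Answer: 1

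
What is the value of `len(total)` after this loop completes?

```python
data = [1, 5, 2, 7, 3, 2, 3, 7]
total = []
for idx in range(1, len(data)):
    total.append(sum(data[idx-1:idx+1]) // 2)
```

Number of 2-element averages
`total` takes the values: [] → [3] → [3, 3] → [3, 3, 4] → [3, 3, 4, 5] → [3, 3, 4, 5, 2] → [3, 3, 4, 5, 2, 2] → [3, 3, 4, 5, 2, 2, 5]
So `len(total)` = 7

Answer: 7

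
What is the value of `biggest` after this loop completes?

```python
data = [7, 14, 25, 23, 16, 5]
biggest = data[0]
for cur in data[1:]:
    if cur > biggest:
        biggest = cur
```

Maximum of [7, 14, 25, 23, 16, 5]
`biggest` takes the values: 7 → 14 → 25

Answer: 25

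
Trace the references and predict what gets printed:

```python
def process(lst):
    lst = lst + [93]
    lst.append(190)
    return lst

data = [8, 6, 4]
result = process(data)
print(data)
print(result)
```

Key concept: rebinding parameter vs mutation.
Step by step:
`data = [8, 6, 4]` → data = [8, 6, 4]
`result = process(data)` → result = [8, 6, 4, 93, 190]
`print(data)` → prints [8, 6, 4]
`print(result)` → prints [8, 6, 4, 93, 190]

Answer:
[8, 6, 4]
[8, 6, 4, 93, 190]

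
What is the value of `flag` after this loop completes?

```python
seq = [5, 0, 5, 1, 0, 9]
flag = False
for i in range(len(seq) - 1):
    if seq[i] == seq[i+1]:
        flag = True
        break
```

Check consecutive duplicates in [5, 0, 5, 1, 0, 9]
`flag` takes the values: False

Answer: False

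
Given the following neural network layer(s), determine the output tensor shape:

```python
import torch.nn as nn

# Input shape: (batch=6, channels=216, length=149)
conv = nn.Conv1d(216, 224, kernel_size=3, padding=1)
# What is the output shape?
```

Input: (6, 216, 149) -> Output: (6, 224, 149)

Answer: (6, 224, 149)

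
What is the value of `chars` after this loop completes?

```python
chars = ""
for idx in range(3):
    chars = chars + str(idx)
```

Concatenate digits 0 to 2
`chars` takes the values: "" → "0" → "01" → "012"

Answer: "012"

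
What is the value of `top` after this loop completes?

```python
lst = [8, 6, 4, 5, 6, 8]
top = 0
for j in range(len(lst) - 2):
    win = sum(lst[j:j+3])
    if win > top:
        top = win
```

Max sum of 3-element window in [8, 6, 4, 5, 6, 8]
`top` takes the values: 0 → 18 → 19

Answer: 19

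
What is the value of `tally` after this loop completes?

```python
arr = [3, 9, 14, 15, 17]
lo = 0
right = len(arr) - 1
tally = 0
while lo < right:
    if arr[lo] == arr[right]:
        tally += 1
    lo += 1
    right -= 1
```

Count matching pairs from ends
`tally` takes the values: 0

Answer: 0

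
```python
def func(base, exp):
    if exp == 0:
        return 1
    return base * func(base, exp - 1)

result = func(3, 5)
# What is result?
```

func(3, 5) = 3 * 3 * 3 * 3 * 3 = 243

Answer: 243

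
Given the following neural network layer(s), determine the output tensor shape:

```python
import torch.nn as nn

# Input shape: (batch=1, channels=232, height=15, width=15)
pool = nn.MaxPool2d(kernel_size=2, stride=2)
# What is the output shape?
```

Input: (1, 232, 15, 15) -> Output: (1, 232, 7, 7)

Answer: (1, 232, 7, 7)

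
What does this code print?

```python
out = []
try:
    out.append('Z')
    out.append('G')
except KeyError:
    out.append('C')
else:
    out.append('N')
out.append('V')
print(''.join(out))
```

Execution trace: 'Z' (try body) → 'G' (try body, no exception) → 'N' (else) → 'V' (after the try/except). Output: ZGNV

Answer: ZGNV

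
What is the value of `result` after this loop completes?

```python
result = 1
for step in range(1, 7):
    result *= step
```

6! = 720
`result` takes the values: 1 → 2 → 6 → 24 → 120 → 720

Answer: 720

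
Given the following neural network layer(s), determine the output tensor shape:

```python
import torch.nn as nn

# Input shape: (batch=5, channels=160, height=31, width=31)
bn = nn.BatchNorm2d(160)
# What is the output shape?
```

Input: (5, 160, 31, 31) -> Output: (5, 160, 31, 31)

Answer: (5, 160, 31, 31)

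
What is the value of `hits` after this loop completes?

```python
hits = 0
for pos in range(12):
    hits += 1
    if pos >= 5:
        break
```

Loop breaks when pos reaches 5, hits is 6
`hits` takes the values: 0 → 1 → 2 → 3 → 4 → 5 → 6

Answer: 6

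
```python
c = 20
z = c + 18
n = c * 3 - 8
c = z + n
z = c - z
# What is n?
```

Trace:
`c = 20` → c = 20
`z = c + 18` → z = 38
`n = c * 3 - 8` → n = 52
`c = z + n` → c = 90
`z = c - z` → z = 52
So n = 52

Answer: 52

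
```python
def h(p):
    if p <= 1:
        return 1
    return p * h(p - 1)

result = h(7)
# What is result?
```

h(7) = 7 * 6 * 5 * 4 * 3 * 2 * 1 = 5040

Answer: 5040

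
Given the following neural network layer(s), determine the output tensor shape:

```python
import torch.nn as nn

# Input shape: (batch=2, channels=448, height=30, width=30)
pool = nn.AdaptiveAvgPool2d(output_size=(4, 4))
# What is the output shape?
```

Input: (2, 448, 30, 30) -> Output: (2, 448, 4, 4)

Answer: (2, 448, 4, 4)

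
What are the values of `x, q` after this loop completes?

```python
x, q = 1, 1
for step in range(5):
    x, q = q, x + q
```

Fibonacci: after 5 iterations
`x, q` takes the values: (1, 1) → (1, 2) → (2, 3) → (3, 5) → (5, 8) → (8, 13)

Answer: 8, 13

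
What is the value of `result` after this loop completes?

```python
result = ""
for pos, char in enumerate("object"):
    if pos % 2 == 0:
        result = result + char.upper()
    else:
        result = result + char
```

Uppercase even positions in 'object'
`result` takes the values: "" → "O" → "Ob" → "ObJ" → "ObJe" → "ObJeC" → "ObJeCt"

Answer: "ObJeCt"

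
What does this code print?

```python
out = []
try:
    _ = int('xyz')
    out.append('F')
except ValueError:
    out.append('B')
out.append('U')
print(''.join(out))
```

Execution trace: 'B' (except ValueError) → 'U' (after the try/except). Output: BU

Answer: BU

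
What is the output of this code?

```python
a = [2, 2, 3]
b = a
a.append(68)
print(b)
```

Key concept: basic list aliasing.
Step by step:
`a = [2, 2, 3]` → a = [2, 2, 3]
`b = a` → b = [2, 2, 3] (same object as a)
`a.append(68)` → a = [2, 2, 3, 68] (same object as b); b = [2, 2, 3, 68] (same object as a)
`print(b)` → prints [2, 2, 3, 68]

Answer: [2, 2, 3, 68]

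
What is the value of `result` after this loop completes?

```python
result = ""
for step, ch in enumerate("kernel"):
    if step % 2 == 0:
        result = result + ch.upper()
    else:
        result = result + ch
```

Uppercase even positions in 'kernel'
`result` takes the values: "" → "K" → "Ke" → "KeR" → "KeRn" → "KeRnE" → "KeRnEl"

Answer: "KeRnEl"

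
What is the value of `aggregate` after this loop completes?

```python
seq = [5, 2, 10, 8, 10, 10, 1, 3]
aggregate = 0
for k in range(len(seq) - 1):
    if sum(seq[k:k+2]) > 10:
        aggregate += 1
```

Count windows with sum > 10
`aggregate` takes the values: 0 → 1 → 2 → 3 → 4 → 5

Answer: 5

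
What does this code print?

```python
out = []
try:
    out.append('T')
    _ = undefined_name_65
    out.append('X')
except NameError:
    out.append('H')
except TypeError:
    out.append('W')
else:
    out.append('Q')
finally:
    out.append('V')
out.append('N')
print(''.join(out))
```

Execution trace: 'T' (try body) → 'H' (except NameError) → 'V' (finally) → 'N' (after the try/except). Output: THVN

Answer: THVN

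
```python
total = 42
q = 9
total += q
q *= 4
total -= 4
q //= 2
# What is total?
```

Trace:
`total = 42` → total = 42
`q = 9` → q = 9
`total += q` → total = 51
`q *= 4` → q = 36
`total -= 4` → total = 47
`q //= 2` → q = 18
So total = 47

Answer: 47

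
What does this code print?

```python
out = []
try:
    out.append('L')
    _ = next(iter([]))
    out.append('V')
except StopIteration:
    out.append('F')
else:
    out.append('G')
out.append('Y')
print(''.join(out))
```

Execution trace: 'L' (try body) → 'F' (except StopIteration) → 'Y' (after the try/except). Output: LFY

Answer: LFY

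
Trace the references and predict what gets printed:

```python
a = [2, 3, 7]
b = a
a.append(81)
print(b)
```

Key concept: basic list aliasing.
Step by step:
`a = [2, 3, 7]` → a = [2, 3, 7]
`b = a` → b = [2, 3, 7] (same object as a)
`a.append(81)` → a = [2, 3, 7, 81] (same object as b); b = [2, 3, 7, 81] (same object as a)
`print(b)` → prints [2, 3, 7, 81]

Answer: [2, 3, 7, 81]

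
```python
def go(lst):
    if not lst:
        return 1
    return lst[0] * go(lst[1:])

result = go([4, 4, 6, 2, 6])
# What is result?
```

Product over [4, 4, 6, 2, 6] = 4 * 4 * 6 * 2 * 6 = 1152

Answer: 1152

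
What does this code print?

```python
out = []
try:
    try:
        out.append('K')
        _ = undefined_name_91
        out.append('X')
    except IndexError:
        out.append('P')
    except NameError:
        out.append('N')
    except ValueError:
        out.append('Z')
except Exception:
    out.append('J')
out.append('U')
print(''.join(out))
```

Execution trace: 'K' (inner try body) → 'N' (inner except NameError) → 'U' (after the try/except). Output: KNU

Answer: KNU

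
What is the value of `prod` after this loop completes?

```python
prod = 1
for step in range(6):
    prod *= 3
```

3^6 = 729
`prod` takes the values: 1 → 3 → 9 → 27 → 81 → 243 → 729

Answer: 729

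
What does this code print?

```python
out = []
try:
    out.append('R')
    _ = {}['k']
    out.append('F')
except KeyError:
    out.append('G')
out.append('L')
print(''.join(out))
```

Execution trace: 'R' (try body) → 'G' (except KeyError) → 'L' (after the try/except). Output: RGL

Answer: RGL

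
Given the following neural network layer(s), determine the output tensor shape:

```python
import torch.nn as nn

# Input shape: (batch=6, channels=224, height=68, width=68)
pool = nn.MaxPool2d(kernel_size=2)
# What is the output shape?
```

Input: (6, 224, 68, 68) -> Output: (6, 224, 34, 34)

Answer: (6, 224, 34, 34)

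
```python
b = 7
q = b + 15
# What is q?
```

Trace:
`b = 7` → b = 7
`q = b + 15` → q = 22
So q = 22

Answer: 22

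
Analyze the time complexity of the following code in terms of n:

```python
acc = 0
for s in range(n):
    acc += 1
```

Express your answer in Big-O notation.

Each loop level contributes: n. Multiplying the contributions gives O(n).

Answer: O(n)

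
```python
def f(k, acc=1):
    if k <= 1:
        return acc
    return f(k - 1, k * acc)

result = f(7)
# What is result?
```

Accumulator trace (n, acc): (7, 1) -> (6, 7) -> (5, 42) -> (4, 210) -> (3, 840) -> (2, 2520) -> (1, 5040) -> return 5040

Answer: 5040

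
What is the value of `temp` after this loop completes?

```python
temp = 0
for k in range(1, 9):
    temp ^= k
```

XOR of 1 to 8
`temp` takes the values: 0 → 1 → 3 → 0 → 4 → 1 → 7 → 0 → 8

Answer: 8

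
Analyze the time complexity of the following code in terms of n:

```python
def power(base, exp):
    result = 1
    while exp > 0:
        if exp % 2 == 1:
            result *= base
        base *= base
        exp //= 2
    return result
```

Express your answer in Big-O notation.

This is Exponentiation by squaring. Time complexity: O(log n).

Answer: O(log n)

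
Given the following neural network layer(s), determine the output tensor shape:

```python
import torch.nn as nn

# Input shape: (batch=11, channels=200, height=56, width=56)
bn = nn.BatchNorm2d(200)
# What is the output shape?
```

Input: (11, 200, 56, 56) -> Output: (11, 200, 56, 56)

Answer: (11, 200, 56, 56)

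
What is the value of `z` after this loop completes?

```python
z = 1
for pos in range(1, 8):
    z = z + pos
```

Start at 1, add 1 through 7
`z` takes the values: 1 → 2 → 4 → 7 → 11 → 16 → 22 → 29

Answer: 29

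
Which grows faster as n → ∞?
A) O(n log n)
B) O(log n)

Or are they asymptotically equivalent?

O(n log n) vs O(log n): Higher order terms dominate.

Answer: A) O(n log n) grows faster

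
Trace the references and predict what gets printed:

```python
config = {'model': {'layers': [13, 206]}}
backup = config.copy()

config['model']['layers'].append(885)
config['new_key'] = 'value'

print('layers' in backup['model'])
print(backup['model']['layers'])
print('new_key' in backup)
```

Key concept: shallow copy gotcha with nested dict.
Step by step:
`config = {'model': {'layers': [13, 206]}}` → config = {'model': {'layers': [13, 206]}}
`backup = config.copy()` → backup = {'model': {'layers': [13, 206]}}
`config['model']['layers'].append(885)` → config = {'model': {'layers': [13, 206, 885]}}; backup = {'model': {'layers': [13, 206, 885]}}
`config['new_key'] = 'value'` → config = {'model': {'layers': [13, 206, 885]}, 'new_key': 'value'}
`print('layers' in backup['model'])` → prints True
`print(backup['model']['layers'])` → prints [13, 206, 885]
`print('new_key' in backup)` → prints False

Answer:
True
[13, 206, 885]
False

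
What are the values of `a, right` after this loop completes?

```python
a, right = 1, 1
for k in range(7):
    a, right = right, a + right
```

Fibonacci: after 7 iterations
`a, right` takes the values: (1, 1) → (1, 2) → (2, 3) → (3, 5) → (5, 8) → (8, 13) → (13, 21) → (21, 34)

Answer: 21, 34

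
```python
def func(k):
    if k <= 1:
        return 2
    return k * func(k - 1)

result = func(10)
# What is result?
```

func(10) = 10 * 9 * 8 * 7 * 6 * 5 * 4 * 3 * 2 * 2 = 7257600

Answer: 7257600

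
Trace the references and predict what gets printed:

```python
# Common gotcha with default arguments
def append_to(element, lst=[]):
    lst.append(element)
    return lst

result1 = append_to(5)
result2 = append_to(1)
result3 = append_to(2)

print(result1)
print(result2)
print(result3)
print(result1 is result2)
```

Key concept: mutable default argument gotcha.
Step by step:
`result1 = append_to(5)` → result1 = [5]
`result2 = append_to(1)` → result1 = [5, 1] (same object as result2); result2 = [5, 1] (same object as result1)
`result3 = append_to(2)` → result1 = [5, 1, 2] (same object as result2, result3); result2 = [5, 1, 2] (same object as result1, result3); result3 = [5, 1, 2] (same object as result1, result2)
`print(result1)` → prints [5, 1, 2]
`print(result2)` → prints [5, 1, 2]
`print(result3)` → prints [5, 1, 2]
`print(result1 is result2)` → prints True

Answer:
[5, 1, 2]
[5, 1, 2]
[5, 1, 2]
True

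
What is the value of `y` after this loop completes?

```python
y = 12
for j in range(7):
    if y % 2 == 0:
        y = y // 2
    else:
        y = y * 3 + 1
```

Collatz-style transformation from 12
`y` takes the values: 12 → 6 → 3 → 10 → 5 → 16 → 8 → 4

Answer: 4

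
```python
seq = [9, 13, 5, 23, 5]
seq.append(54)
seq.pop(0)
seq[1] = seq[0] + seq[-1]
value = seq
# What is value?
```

Trace:
`seq = [9, 13, 5, 23, 5]` → seq = [9, 13, 5, 23, 5]
`seq.append(54)` → seq = [9, 13, 5, 23, 5, 54]
`seq.pop(0)` → seq = [13, 5, 23, 5, 54]
`seq[1] = seq[0] + seq[-1]` → seq = [13, 67, 23, 5, 54]
`value = seq` → value = [13, 67, 23, 5, 54]
So value = [13, 67, 23, 5, 54]

Answer: [13, 67, 23, 5, 54]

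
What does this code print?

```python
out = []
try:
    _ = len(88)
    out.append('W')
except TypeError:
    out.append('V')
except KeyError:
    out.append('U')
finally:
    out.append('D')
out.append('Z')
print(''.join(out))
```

Execution trace: 'V' (except TypeError) → 'D' (finally) → 'Z' (after the try/except). Output: VDZ

Answer: VDZ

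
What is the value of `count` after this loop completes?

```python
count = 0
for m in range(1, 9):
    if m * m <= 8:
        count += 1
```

Count numbers where m² ≤ 8
`count` takes the values: 0 → 1 → 2

Answer: 2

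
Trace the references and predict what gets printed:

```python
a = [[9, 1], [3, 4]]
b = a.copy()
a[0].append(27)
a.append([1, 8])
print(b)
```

Key concept: shallow copy with nested lists.
Step by step:
`a = [[9, 1], [3, 4]]` → a = [[9, 1], [3, 4]]
`b = a.copy()` → b = [[9, 1], [3, 4]]
`a[0].append(27)` → a = [[9, 1, 27], [3, 4]]; b = [[9, 1, 27], [3, 4]]
`a.append([1, 8])` → a = [[9, 1, 27], [3, 4], [1, 8]]
`print(b)` → prints [[9, 1, 27], [3, 4]]

Answer: [[9, 1, 27], [3, 4]]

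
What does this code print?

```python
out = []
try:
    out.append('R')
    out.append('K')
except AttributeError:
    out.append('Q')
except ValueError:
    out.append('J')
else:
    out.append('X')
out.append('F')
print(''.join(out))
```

Execution trace: 'R' (try body) → 'K' (try body, no exception) → 'X' (else) → 'F' (after the try/except). Output: RKXF

Answer: RKXF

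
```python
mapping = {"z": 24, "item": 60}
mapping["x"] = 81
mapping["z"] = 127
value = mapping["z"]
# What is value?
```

Trace:
`mapping = {"z": 24, "item": 60}` → mapping = {'z': 24, 'item': 60}
`mapping["x"] = 81` → mapping = {'z': 24, 'item': 60, 'x': 81}
`mapping["z"] = 127` → mapping = {'z': 127, 'item': 60, 'x': 81}
`value = mapping["z"]` → value = 127
So value = 127

Answer: 127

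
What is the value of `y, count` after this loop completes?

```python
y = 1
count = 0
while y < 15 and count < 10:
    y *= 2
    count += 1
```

Double until >= 15 or 10 iterations
`y, count` takes the values: (1, 0) → (2, 0) → (2, 1) → (4, 1) → (4, 2) → (8, 2) → (8, 3) → (16, 3) → (16, 4)

Answer: 16, 4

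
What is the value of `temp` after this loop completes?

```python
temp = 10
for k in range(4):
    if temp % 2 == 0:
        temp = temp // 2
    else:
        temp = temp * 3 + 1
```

Collatz-style transformation from 10
`temp` takes the values: 10 → 5 → 16 → 8 → 4

Answer: 4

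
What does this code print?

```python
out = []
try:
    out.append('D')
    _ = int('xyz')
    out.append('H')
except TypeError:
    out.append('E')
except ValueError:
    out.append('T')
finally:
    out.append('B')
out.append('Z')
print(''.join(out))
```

Execution trace: 'D' (try body) → 'T' (except ValueError) → 'B' (finally) → 'Z' (after the try/except). Output: DTBZ

Answer: DTBZ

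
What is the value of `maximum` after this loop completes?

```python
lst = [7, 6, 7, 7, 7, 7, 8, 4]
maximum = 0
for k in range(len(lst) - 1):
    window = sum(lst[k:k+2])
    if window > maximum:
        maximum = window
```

Max sum of 2-element window in [7, 6, 7, 7, 7, 7, 8, 4]
`maximum` takes the values: 0 → 13 → 14 → 15

Answer: 15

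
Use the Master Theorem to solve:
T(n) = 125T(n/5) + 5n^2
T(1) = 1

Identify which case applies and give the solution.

a=125, b=5, f(n)=5n^2. log_5(125) = 3. Since c=2 < 3, Case 1 applies: T(n) = Θ(n^log_b(a)) = O(n^3).

Answer: O(n^3) - Case 1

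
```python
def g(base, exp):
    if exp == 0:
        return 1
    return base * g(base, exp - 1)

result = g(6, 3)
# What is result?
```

g(6, 3) = 6 * 6 * 6 = 216

Answer: 216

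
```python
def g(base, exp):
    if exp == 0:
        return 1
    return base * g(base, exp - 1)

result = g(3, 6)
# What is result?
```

g(3, 6) = 3 * 3 * 3 * 3 * 3 * 3 = 729

Answer: 729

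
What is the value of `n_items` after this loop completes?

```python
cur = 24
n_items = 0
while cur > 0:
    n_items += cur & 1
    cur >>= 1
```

Count set bits in 24 (binary: 0b11000)
`n_items` takes the values: 0 → 1 → 2

Answer: 2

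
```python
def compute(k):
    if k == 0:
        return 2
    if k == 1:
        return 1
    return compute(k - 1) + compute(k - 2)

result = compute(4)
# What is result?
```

Build up from base cases: compute(0)=2, compute(1)=1, compute(2)=3, compute(3)=4, compute(4)=7

Answer: 7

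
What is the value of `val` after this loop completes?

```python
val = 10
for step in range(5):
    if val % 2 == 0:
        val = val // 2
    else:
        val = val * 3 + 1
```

Collatz-style transformation from 10
`val` takes the values: 10 → 5 → 16 → 8 → 4 → 2

Answer: 2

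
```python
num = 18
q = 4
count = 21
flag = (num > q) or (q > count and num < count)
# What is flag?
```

Trace:
`num = 18` → num = 18
`q = 4` → q = 4
`count = 21` → count = 21
`flag = (num > q) or (q > count and num < count)` → flag = True
So flag = True

Answer: True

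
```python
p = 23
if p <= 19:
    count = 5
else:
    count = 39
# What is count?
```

Trace:
`p = 23` → p = 23
`if p <= 19: ...` → p <= 19 is False, take else branch → count = 39
So count = 39

Answer: 39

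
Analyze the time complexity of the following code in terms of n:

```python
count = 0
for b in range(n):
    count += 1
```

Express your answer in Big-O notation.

Each loop level contributes: n. Multiplying the contributions gives O(n).

Answer: O(n)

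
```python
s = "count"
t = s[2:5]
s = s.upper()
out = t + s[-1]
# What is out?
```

Trace:
`s = "count"` → s = 'count'
`t = s[2:5]` → t = 'unt'
`s = s.upper()` → s = 'COUNT'
`out = t + s[-1]` → out = 'untT'
So out = 'untT'

Answer: 'untT'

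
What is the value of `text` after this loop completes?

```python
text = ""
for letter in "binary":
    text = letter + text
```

Reverse 'binary'
`text` takes the values: "" → "b" → "ib" → "nib" → "anib" → "ranib" → "yranib"

Answer: "yranib"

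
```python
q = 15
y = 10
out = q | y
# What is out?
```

Trace:
`q = 15` → q = 15
`y = 10` → y = 10
`out = q | y` → out = 15
So out = 15

Answer: 15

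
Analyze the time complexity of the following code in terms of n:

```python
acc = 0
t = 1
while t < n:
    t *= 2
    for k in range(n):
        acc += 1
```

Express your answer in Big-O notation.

Each loop level contributes: log n × n. Multiplying the contributions gives O(n log n).

Answer: O(n log n)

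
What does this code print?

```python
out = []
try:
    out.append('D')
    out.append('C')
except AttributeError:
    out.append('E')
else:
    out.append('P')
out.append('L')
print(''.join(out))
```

Execution trace: 'D' (try body) → 'C' (try body, no exception) → 'P' (else) → 'L' (after the try/except). Output: DCPL

Answer: DCPL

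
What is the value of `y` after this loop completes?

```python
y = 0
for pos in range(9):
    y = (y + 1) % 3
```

Increment mod 3, 9 times = 0
`y` takes the values: 0 → 1 → 2 → 0 → 1 → 2 → 0 → 1 → 2 → 0

Answer: 0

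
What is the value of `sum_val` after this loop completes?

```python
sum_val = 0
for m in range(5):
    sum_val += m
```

Sum of 0 to 4 = 10
`sum_val` takes the values: 0 → 1 → 3 → 6 → 10

Answer: 10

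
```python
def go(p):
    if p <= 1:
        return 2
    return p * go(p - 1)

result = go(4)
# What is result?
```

go(4) = 4 * 3 * 2 * 2 = 48

Answer: 48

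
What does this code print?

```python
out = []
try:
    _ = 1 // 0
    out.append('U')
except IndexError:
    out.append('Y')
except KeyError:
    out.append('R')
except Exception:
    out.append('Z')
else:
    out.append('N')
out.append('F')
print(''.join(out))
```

Execution trace: 'Z' (except Exception) → 'F' (after the try/except). Output: ZF

Answer: ZF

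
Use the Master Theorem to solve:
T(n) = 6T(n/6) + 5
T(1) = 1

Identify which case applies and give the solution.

a=6, b=6, f(n)=5. log_6(6) = 1. Since c=0 < 1, Case 1 applies: T(n) = Θ(n^log_b(a)) = O(n).

Answer: O(n) - Case 1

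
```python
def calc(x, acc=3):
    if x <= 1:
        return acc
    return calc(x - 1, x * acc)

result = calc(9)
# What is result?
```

Accumulator trace (n, acc): (9, 3) -> (8, 27) -> (7, 216) -> (6, 1512) -> (5, 9072) -> (4, 45360) -> (3, 181440) -> (2, 544320) -> (1, 1088640) -> return 1088640

Answer: 1088640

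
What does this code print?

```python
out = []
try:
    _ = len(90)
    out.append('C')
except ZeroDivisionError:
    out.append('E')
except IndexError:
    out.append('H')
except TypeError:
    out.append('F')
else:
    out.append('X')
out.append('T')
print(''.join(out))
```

Execution trace: 'F' (except TypeError) → 'T' (after the try/except). Output: FT

Answer: FT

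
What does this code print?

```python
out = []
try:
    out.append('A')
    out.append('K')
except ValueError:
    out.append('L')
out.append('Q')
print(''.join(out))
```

Execution trace: 'A' (try body) → 'K' (try body, no exception) → 'Q' (after the try/except). Output: AKQ

Answer: AKQ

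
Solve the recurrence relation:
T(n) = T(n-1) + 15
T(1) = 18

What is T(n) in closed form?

Unrolling: T(n) = T(1) + 15·(n-1) = 18 + 15(n-1) = 15n + 3.

Answer: T(n) = 15n + 3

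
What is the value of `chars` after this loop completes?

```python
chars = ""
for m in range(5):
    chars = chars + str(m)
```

Concatenate digits 0 to 4
`chars` takes the values: "" → "0" → "01" → "012" → "0123" → "01234"

Answer: "01234"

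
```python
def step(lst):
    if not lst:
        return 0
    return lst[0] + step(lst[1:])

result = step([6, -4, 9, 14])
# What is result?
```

6 + (-4) + 9 + 14 + 0 = 25

Answer: 25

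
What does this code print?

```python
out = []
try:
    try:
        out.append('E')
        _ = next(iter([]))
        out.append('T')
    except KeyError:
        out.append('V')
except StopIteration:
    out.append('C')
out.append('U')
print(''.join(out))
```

Execution trace: 'E' (try body) → 'C' (outer except StopIteration) → 'U' (after the try/except). Output: ECU

Answer: ECU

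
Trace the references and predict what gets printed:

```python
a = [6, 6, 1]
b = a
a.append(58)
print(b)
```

Key concept: basic list aliasing.
Step by step:
`a = [6, 6, 1]` → a = [6, 6, 1]
`b = a` → b = [6, 6, 1] (same object as a)
`a.append(58)` → a = [6, 6, 1, 58] (same object as b); b = [6, 6, 1, 58] (same object as a)
`print(b)` → prints [6, 6, 1, 58]

Answer: [6, 6, 1, 58]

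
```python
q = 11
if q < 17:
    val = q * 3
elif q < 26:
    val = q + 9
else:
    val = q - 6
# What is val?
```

Trace:
`q = 11` → q = 11
`if q < 17: ...` → q < 17 is True → val = 33
So val = 33

Answer: 33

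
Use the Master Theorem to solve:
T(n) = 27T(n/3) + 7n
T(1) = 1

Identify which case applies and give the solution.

a=27, b=3, f(n)=7n. log_3(27) = 3. Since c=1 < 3, Case 1 applies: T(n) = Θ(n^log_b(a)) = O(n^3).

Answer: O(n^3) - Case 1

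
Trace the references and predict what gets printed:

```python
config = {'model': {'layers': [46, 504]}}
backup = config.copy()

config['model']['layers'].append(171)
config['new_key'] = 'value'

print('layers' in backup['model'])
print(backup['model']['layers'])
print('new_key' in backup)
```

Key concept: shallow copy gotcha with nested dict.
Step by step:
`config = {'model': {'layers': [46, 504]}}` → config = {'model': {'layers': [46, 504]}}
`backup = config.copy()` → backup = {'model': {'layers': [46, 504]}}
`config['model']['layers'].append(171)` → config = {'model': {'layers': [46, 504, 171]}}; backup = {'model': {'layers': [46, 504, 171]}}
`config['new_key'] = 'value'` → config = {'model': {'layers': [46, 504, 171]}, 'new_key': 'value'}
`print('layers' in backup['model'])` → prints True
`print(backup['model']['layers'])` → prints [46, 504, 171]
`print('new_key' in backup)` → prints False

Answer:
True
[46, 504, 171]
False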